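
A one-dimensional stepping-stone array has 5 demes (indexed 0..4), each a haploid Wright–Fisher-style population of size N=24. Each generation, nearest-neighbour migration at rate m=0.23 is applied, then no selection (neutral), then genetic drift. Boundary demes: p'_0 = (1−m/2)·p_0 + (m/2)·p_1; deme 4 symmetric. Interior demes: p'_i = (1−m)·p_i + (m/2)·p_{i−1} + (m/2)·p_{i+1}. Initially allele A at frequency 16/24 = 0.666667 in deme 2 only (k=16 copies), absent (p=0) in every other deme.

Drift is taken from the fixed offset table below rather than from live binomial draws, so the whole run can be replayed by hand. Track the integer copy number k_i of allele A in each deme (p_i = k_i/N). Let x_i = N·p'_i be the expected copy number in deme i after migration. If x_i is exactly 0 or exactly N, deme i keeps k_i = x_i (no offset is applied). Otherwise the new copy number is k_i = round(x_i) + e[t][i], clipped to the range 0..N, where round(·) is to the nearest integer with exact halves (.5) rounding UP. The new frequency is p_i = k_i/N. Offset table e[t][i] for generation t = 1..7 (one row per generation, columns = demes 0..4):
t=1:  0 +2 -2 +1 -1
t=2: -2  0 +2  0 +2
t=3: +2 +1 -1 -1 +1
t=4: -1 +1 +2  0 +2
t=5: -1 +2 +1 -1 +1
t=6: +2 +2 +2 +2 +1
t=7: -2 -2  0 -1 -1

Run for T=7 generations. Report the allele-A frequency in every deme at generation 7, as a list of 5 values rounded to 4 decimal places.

t=0: k=[0 0 16 0 0]
t=1: x=[0.0000 1.8400 12.3200 1.8400 0.0000] k=[0 4 10 3 0]
t=2: x=[0.4600 4.2300 8.5050 3.4600 0.3450] k=[0 4 11 3 2]
t=3: x=[0.4600 4.3450 9.2750 3.8050 2.1150] k=[2 5 8 3 3]
t=4: x=[2.3450 5.0000 7.0800 3.5750 3.0000] k=[1 6 9 4 5]
t=5: x=[1.5750 5.7700 8.0800 4.6900 4.8850] k=[1 8 9 4 6]
t=6: x=[1.8050 7.3100 8.3100 4.8050 5.7700] k=[4 9 10 7 7]
t=7: x=[4.5750 8.5400 9.5400 7.3450 7.0000] k=[3 7 10 6 6]

[0.1250, 0.2917, 0.4167, 0.2500, 0.2500]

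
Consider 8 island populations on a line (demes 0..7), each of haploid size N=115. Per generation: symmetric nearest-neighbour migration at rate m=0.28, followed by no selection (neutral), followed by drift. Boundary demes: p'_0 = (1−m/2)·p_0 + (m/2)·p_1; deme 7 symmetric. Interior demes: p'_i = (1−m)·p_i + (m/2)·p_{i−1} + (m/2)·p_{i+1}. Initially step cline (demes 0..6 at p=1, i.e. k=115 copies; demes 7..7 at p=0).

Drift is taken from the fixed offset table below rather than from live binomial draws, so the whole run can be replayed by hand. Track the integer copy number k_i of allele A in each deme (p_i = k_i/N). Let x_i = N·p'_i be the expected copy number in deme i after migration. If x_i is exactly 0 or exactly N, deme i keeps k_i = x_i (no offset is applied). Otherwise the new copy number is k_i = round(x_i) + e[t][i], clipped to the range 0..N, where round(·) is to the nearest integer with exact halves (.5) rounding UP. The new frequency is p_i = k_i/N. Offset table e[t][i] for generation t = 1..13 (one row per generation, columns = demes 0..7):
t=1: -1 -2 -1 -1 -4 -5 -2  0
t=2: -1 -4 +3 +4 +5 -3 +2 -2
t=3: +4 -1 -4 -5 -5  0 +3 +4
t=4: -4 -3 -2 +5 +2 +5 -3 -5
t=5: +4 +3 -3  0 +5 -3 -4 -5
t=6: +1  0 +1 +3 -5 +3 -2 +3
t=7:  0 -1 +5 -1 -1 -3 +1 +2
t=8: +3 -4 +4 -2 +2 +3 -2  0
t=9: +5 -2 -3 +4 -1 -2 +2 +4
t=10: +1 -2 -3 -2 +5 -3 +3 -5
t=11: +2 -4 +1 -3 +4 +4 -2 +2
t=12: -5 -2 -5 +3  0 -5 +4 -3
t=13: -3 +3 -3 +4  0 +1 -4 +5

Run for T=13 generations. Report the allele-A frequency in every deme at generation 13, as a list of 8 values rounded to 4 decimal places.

t=0: k=[115 115 115 115 115 115 115 0]
t=1: x=[115.0000 115.0000 115.0000 115.0000 115.0000 115.0000 98.9000 16.1000] k=[115 115 115 115 115 115 97 16]
t=2: x=[115.0000 115.0000 115.0000 115.0000 115.0000 112.4800 88.1800 27.3400] k=[115 115 115 115 115 109 90 25]
t=3: x=[115.0000 115.0000 115.0000 115.0000 114.1600 107.1800 83.5600 34.1000] k=[115 115 115 115 109 107 87 38]
t=4: x=[115.0000 115.0000 115.0000 114.1600 109.5600 104.4800 82.9400 44.8600] k=[115 115 115 115 112 109 80 40]
t=5: x=[115.0000 115.0000 115.0000 114.5800 112.0000 105.3600 78.4600 45.6000] k=[115 115 115 115 115 102 74 41]
t=6: x=[115.0000 115.0000 115.0000 115.0000 113.1800 99.9000 73.3000 45.6200] k=[115 115 115 115 108 103 71 49]
t=7: x=[115.0000 115.0000 115.0000 114.0200 108.2800 99.2200 72.4000 52.0800] k=[115 115 115 113 107 96 73 54]
t=8: x=[115.0000 115.0000 114.7200 112.4400 106.3000 94.3200 73.5600 56.6600] k=[115 115 115 110 108 97 72 57]
t=9: x=[115.0000 115.0000 114.3000 110.4200 106.7400 95.0400 73.4000 59.1000] k=[115 115 111 114 106 93 75 63]
t=10: x=[115.0000 114.4400 111.9800 112.4600 105.3000 92.3000 75.8400 64.6800] k=[115 112 109 110 110 89 79 60]
t=11: x=[114.5800 112.0000 109.5600 109.8600 107.0600 90.5400 77.7400 62.6600] k=[115 108 111 107 111 95 76 65]
t=12: x=[114.0200 109.4000 110.0200 108.1200 108.2000 94.5800 77.1200 66.5400] k=[109 107 105 111 108 90 81 64]
t=13: x=[108.7200 107.0000 106.1200 109.7400 105.9000 91.2600 79.8800 66.3800] k=[106 110 103 114 106 92 76 71]

[0.9217, 0.9565, 0.8957, 0.9913, 0.9217, 0.8000, 0.6609, 0.6174]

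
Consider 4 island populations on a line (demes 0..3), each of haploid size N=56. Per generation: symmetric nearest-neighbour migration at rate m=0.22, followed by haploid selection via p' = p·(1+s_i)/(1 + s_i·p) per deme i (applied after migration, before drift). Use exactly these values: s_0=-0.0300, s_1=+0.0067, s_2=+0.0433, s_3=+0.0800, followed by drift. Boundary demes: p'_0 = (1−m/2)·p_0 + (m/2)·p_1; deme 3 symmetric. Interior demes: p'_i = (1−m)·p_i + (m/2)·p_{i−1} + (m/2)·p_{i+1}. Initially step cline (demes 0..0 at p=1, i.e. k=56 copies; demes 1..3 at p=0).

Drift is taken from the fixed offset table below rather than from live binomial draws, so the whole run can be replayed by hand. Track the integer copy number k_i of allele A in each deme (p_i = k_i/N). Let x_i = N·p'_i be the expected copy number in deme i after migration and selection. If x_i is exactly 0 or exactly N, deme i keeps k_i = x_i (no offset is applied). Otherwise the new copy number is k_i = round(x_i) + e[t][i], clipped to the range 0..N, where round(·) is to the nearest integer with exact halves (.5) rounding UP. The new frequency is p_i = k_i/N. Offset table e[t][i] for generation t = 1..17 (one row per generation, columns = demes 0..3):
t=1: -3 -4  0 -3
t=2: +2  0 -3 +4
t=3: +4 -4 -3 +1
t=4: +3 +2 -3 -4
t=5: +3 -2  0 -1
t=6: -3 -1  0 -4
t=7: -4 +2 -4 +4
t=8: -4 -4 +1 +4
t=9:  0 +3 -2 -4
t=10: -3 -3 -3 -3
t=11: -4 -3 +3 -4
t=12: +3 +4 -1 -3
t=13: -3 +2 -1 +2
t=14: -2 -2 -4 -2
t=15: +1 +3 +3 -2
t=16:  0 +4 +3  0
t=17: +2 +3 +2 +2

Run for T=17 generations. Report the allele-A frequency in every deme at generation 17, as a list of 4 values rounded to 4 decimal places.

t=0: k=[56 0 0 0]
t=1: x=[49.6710 6.1967 0.0000 0.0000] k=[47 2 0 0]
t=2: x=[41.7285 6.7696 0.2295 0.0000] k=[44 7 0 0]
t=3: x=[39.5787 10.3562 0.8029 0.0000] k=[44 6 0 0]
t=4: x=[39.4673 9.5729 0.6882 0.0000] k=[42 12 0 0]
t=5: x=[38.3337 14.0502 1.3758 0.0000] k=[41 12 1 0]
t=6: x=[37.4339 14.0502 2.1874 0.1188] k=[34 13 2 0]
t=7: x=[31.2702 14.1706 3.1123 0.2375] k=[27 16 0 4]
t=8: x=[25.3668 15.5248 2.2914 3.8253] k=[21 12 3 8]
t=9: x=[19.6200 12.0631 4.7200 7.9613] k=[20 15 3 4]
t=10: x=[19.0652 14.3010 4.6060 4.1780] k=[16 11 2 1]
t=11: x=[15.1116 10.6173 2.9980 1.1969] k=[11 8 6 0]
t=12: x=[10.4094 8.1564 5.7759 0.7121] k=[13 12 5 0]
t=13: x=[12.5902 11.4005 5.4241 0.5935] k=[10 13 4 3]
t=14: x=[10.0759 11.7418 5.0722 3.3439] k=[8 10 1 1]
t=15: x=[8.0087 8.8396 2.0730 1.0785] k=[9 12 5 0]
t=16: x=[9.0956 10.9587 5.4241 0.5935] k=[9 15 8 1]
t=17: x=[9.4189 13.6388 8.2951 1.9068] k=[11 17 10 4]

[0.1964, 0.3036, 0.1786, 0.0714]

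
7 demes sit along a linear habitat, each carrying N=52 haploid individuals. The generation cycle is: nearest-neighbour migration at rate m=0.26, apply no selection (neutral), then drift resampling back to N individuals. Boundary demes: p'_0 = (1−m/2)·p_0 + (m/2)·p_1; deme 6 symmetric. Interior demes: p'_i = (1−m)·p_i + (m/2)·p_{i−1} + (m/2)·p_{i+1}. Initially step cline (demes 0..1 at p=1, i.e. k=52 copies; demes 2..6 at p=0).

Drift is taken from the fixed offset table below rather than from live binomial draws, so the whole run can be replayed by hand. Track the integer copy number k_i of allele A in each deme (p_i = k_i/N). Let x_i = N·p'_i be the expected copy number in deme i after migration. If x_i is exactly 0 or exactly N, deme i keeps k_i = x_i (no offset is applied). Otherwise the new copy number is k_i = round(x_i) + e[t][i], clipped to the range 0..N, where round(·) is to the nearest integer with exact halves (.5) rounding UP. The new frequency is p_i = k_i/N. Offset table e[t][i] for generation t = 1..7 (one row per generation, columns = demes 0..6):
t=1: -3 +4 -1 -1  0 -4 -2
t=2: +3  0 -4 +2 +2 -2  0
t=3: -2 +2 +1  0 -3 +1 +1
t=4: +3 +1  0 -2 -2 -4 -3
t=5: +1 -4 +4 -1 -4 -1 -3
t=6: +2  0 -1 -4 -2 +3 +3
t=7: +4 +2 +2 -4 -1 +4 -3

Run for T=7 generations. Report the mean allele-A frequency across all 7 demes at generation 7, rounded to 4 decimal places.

t=0: k=[52 52 0 0 0 0 0]
t=1: x=[52.0000 45.2400 6.7600 0.0000 0.0000 0.0000 0.0000] k=[52 49 6 0 0 0 0]
t=2: x=[51.6100 43.8000 10.8100 0.7800 0.0000 0.0000 0.0000] k=[52 44 7 3 0 0 0]
t=3: x=[50.9600 40.2300 11.2900 3.1300 0.3900 0.0000 0.0000] k=[49 42 12 3 0 0 0]
t=4: x=[48.0900 39.0100 14.7300 3.7800 0.3900 0.0000 0.0000] k=[51 40 15 2 0 0 0]
t=5: x=[49.5700 38.1800 16.5600 3.4300 0.2600 0.0000 0.0000] k=[51 34 21 2 0 0 0]
t=6: x=[48.7900 34.5200 20.2200 4.2100 0.2600 0.0000 0.0000] k=[51 35 19 0 0 0 0]
t=7: x=[48.9200 35.0000 18.6100 2.4700 0.0000 0.0000 0.0000] k=[52 37 21 0 0 0 0]

0.3022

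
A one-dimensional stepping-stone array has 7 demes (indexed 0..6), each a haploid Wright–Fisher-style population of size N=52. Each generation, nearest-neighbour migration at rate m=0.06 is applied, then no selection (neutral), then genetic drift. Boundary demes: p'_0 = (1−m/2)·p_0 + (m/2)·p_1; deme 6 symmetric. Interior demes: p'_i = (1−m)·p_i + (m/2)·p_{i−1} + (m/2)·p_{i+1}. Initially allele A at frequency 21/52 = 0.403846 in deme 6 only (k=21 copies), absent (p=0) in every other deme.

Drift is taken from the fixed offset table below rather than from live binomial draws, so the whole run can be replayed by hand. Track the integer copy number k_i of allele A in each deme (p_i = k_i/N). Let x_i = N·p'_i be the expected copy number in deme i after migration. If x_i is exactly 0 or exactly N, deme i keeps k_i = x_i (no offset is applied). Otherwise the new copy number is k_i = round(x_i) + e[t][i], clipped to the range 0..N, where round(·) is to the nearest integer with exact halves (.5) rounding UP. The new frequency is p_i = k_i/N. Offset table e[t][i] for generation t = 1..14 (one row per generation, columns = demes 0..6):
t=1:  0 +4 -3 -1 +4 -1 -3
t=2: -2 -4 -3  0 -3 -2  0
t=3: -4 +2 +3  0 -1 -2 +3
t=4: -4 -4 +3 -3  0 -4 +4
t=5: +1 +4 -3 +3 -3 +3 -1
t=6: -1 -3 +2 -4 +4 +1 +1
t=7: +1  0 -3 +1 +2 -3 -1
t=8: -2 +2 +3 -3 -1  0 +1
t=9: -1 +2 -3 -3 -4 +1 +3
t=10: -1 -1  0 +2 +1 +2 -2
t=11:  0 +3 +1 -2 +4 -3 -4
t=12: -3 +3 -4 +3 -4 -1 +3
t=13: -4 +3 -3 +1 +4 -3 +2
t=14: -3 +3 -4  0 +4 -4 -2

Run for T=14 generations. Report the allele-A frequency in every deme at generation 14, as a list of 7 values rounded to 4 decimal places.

[0.0000, 0.2308, 0.0000, 0.0769, 0.1923, 0.0000, 0.3269]

t=0: k=[0 0 0 0 0 0 21]
t=1: x=[0.0000 0.0000 0.0000 0.0000 0.0000 0.6300 20.3700] k=[0 0 0 0 0 0 17]
t=2: x=[0.0000 0.0000 0.0000 0.0000 0.0000 0.5100 16.4900] k=[0 0 0 0 0 0 16]
t=3: x=[0.0000 0.0000 0.0000 0.0000 0.0000 0.4800 15.5200] k=[0 0 0 0 0 0 19]
t=4: x=[0.0000 0.0000 0.0000 0.0000 0.0000 0.5700 18.4300] k=[0 0 0 0 0 0 22]
t=5: x=[0.0000 0.0000 0.0000 0.0000 0.0000 0.6600 21.3400] k=[0 0 0 0 0 4 20]
t=6: x=[0.0000 0.0000 0.0000 0.0000 0.1200 4.3600 19.5200] k=[0 0 0 0 4 5 21]
t=7: x=[0.0000 0.0000 0.0000 0.1200 3.9100 5.4500 20.5200] k=[0 0 0 1 6 2 20]
t=8: x=[0.0000 0.0000 0.0300 1.1200 5.7300 2.6600 19.4600] k=[0 0 3 0 5 3 20]
t=9: x=[0.0000 0.0900 2.8200 0.2400 4.7900 3.5700 19.4900] k=[0 2 0 0 1 5 22]
t=10: x=[0.0600 1.8800 0.0600 0.0300 1.0900 5.3900 21.4900] k=[0 1 0 2 2 7 19]
t=11: x=[0.0300 0.9400 0.0900 1.9400 2.1500 7.2100 18.6400] k=[0 4 1 0 6 4 15]
t=12: x=[0.1200 3.7900 1.0600 0.2100 5.7600 4.3900 14.6700] k=[0 7 0 3 2 3 18]
t=13: x=[0.2100 6.5800 0.3000 2.8800 2.0600 3.4200 17.5500] k=[0 10 0 4 6 0 20]
t=14: x=[0.3000 9.4000 0.4200 3.9400 5.7600 0.7800 19.4000] k=[0 12 0 4 10 0 17]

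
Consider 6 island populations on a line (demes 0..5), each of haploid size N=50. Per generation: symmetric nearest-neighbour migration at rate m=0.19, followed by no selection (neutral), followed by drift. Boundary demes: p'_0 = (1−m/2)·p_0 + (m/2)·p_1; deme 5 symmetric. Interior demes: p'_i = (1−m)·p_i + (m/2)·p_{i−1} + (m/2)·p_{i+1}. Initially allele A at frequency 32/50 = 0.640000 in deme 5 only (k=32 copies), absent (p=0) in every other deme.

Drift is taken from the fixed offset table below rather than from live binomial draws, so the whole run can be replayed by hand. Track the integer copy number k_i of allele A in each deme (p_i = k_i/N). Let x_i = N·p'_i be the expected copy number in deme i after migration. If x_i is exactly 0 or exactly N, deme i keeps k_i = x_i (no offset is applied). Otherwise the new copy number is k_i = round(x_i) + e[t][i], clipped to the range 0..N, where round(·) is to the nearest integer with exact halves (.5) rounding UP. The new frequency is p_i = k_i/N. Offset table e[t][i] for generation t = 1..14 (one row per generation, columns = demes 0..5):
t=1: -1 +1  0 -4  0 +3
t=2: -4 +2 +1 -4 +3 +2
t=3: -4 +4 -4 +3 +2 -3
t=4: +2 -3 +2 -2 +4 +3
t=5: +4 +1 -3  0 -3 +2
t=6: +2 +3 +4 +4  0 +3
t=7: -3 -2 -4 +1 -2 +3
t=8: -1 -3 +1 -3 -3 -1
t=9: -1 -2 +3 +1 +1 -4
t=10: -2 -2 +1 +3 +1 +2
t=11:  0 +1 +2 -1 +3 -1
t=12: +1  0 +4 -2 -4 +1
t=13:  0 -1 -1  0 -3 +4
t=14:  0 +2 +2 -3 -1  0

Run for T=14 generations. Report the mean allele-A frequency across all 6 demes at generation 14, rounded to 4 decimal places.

0.1900

t=0: k=[0 0 0 0 0 32]
t=1: x=[0.0000 0.0000 0.0000 0.0000 3.0400 28.9600] k=[0 0 0 0 3 32]
t=2: x=[0.0000 0.0000 0.0000 0.2850 5.4700 29.2450] k=[0 0 0 0 8 31]
t=3: x=[0.0000 0.0000 0.0000 0.7600 9.4250 28.8150] k=[0 0 0 4 11 26]
t=4: x=[0.0000 0.0000 0.3800 4.2850 11.7600 24.5750] k=[0 0 2 2 16 28]
t=5: x=[0.0000 0.1900 1.8100 3.3300 15.8100 26.8600] k=[0 1 0 3 13 29]
t=6: x=[0.0950 0.8100 0.3800 3.6650 13.5700 27.4800] k=[2 4 4 8 14 30]
t=7: x=[2.1900 3.8100 4.3800 8.1900 14.9500 28.4800] k=[0 2 0 9 13 31]
t=8: x=[0.1900 1.6200 1.0450 8.5250 14.3300 29.2900] k=[0 0 2 6 11 28]
t=9: x=[0.0000 0.1900 2.1900 6.0950 12.1400 26.3850] k=[0 0 5 7 13 22]
t=10: x=[0.0000 0.4750 4.7150 7.3800 13.2850 21.1450] k=[0 0 6 10 14 23]
t=11: x=[0.0000 0.5700 5.8100 10.0000 14.4750 22.1450] k=[0 2 8 9 17 21]
t=12: x=[0.1900 2.3800 7.5250 9.6650 16.6200 20.6200] k=[1 2 12 8 13 22]
t=13: x=[1.0950 2.8550 10.6700 8.8550 13.3800 21.1450] k=[1 2 10 9 10 25]
t=14: x=[1.0950 2.6650 9.1450 9.1900 11.3300 23.5750] k=[1 5 11 6 10 24]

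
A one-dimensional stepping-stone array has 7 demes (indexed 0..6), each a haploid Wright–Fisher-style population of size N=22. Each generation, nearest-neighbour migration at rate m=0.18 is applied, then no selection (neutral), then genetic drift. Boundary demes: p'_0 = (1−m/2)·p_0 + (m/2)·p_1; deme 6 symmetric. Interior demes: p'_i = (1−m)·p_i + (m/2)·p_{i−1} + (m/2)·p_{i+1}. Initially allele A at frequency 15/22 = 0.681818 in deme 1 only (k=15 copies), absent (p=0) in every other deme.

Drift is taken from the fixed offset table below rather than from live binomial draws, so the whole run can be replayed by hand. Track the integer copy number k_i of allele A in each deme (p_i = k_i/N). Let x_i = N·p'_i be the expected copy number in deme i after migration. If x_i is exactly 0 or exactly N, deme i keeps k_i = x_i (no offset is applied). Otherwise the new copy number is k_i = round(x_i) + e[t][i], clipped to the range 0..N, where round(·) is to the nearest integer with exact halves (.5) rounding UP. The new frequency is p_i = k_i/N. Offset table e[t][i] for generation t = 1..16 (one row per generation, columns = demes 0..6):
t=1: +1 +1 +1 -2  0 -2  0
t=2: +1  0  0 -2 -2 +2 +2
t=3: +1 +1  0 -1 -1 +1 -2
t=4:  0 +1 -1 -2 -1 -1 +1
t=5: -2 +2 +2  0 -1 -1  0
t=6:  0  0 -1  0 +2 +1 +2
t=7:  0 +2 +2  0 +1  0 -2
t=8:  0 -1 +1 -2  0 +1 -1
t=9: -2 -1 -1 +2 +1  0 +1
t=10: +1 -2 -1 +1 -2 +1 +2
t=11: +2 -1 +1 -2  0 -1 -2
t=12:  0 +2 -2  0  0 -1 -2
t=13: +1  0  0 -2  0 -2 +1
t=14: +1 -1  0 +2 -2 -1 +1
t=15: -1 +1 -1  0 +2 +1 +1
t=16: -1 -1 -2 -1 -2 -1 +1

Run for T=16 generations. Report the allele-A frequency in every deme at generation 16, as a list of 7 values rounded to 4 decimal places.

[0.3636, 0.2727, 0.0455, 0.0455, 0.0000, 0.0000, 0.0000]

t=0: k=[0 15 0 0 0 0 0]
t=1: x=[1.3500 12.3000 1.3500 0.0000 0.0000 0.0000 0.0000] k=[2 13 2 0 0 0 0]
t=2: x=[2.9900 11.0200 2.8100 0.1800 0.0000 0.0000 0.0000] k=[4 11 3 0 0 0 0]
t=3: x=[4.6300 9.6500 3.4500 0.2700 0.0000 0.0000 0.0000] k=[6 11 3 0 0 0 0]
t=4: x=[6.4500 9.8300 3.4500 0.2700 0.0000 0.0000 0.0000] k=[6 11 2 0 0 0 0]
t=5: x=[6.4500 9.7400 2.6300 0.1800 0.0000 0.0000 0.0000] k=[4 12 5 0 0 0 0]
t=6: x=[4.7200 10.6500 5.1800 0.4500 0.0000 0.0000 0.0000] k=[5 11 4 0 0 0 0]
t=7: x=[5.5400 9.8300 4.2700 0.3600 0.0000 0.0000 0.0000] k=[6 12 6 0 0 0 0]
t=8: x=[6.5400 10.9200 6.0000 0.5400 0.0000 0.0000 0.0000] k=[7 10 7 0 0 0 0]
t=9: x=[7.2700 9.4600 6.6400 0.6300 0.0000 0.0000 0.0000] k=[5 8 6 3 0 0 0]
t=10: x=[5.2700 7.5500 5.9100 3.0000 0.2700 0.0000 0.0000] k=[6 6 5 4 0 0 0]
t=11: x=[6.0000 5.9100 5.0000 3.7300 0.3600 0.0000 0.0000] k=[8 5 6 2 0 0 0]
t=12: x=[7.7300 5.3600 5.5500 2.1800 0.1800 0.0000 0.0000] k=[8 7 4 2 0 0 0]
t=13: x=[7.9100 6.8200 4.0900 2.0000 0.1800 0.0000 0.0000] k=[9 7 4 0 0 0 0]
t=14: x=[8.8200 6.9100 3.9100 0.3600 0.0000 0.0000 0.0000] k=[10 6 4 2 0 0 0]
t=15: x=[9.6400 6.1800 4.0000 2.0000 0.1800 0.0000 0.0000] k=[9 7 3 2 2 0 0]
t=16: x=[8.8200 6.8200 3.2700 2.0900 1.8200 0.1800 0.0000] k=[8 6 1 1 0 0 0]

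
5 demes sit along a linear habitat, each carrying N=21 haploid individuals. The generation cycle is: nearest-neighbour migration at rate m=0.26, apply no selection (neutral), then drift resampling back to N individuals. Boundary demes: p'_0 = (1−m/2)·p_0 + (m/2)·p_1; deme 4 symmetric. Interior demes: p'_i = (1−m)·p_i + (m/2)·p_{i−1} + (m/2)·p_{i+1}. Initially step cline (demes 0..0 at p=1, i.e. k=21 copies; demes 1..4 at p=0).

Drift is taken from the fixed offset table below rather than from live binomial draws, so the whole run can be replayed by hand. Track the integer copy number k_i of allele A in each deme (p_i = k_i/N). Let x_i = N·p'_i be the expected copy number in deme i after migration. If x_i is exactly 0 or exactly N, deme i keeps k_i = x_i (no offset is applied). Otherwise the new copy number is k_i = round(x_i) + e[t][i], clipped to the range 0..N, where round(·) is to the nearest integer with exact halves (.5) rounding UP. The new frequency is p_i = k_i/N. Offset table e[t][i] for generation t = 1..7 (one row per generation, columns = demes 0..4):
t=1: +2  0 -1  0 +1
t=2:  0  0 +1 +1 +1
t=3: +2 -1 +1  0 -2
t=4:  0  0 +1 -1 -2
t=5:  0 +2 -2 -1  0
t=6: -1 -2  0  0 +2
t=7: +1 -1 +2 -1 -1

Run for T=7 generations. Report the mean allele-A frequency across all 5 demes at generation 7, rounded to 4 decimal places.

t=0: k=[21 0 0 0 0]
t=1: x=[18.2700 2.7300 0.0000 0.0000 0.0000] k=[20 3 0 0 0]
t=2: x=[17.7900 4.8200 0.3900 0.0000 0.0000] k=[18 5 1 0 0]
t=3: x=[16.3100 6.1700 1.3900 0.1300 0.0000] k=[18 5 2 0 0]
t=4: x=[16.3100 6.3000 2.1300 0.2600 0.0000] k=[16 6 3 0 0]
t=5: x=[14.7000 6.9100 3.0000 0.3900 0.0000] k=[15 9 1 0 0]
t=6: x=[14.2200 8.7400 1.9100 0.1300 0.0000] k=[13 7 2 0 0]
t=7: x=[12.2200 7.1300 2.3900 0.2600 0.0000] k=[13 6 4 0 0]

0.2190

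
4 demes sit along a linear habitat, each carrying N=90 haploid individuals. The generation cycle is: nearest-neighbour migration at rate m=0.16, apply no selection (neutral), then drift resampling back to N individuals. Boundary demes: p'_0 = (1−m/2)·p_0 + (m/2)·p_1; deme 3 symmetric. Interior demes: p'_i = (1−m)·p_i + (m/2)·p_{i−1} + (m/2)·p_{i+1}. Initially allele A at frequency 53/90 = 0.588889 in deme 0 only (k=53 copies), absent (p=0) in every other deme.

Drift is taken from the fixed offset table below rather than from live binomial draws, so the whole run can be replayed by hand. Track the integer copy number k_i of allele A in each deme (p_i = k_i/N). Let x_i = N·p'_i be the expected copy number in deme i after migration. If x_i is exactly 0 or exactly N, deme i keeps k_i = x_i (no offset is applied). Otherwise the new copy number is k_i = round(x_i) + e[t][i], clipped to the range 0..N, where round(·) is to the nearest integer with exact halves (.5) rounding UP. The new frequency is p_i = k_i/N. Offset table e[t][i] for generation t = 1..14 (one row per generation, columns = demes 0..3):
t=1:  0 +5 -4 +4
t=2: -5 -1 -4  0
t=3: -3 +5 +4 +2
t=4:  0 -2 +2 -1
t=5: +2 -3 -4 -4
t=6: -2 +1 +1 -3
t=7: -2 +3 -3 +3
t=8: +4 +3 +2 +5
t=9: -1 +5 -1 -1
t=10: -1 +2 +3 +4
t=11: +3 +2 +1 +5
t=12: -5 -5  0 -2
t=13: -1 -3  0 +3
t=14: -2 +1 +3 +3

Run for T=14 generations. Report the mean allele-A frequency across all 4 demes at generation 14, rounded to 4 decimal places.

0.2250

t=0: k=[53 0 0 0]
t=1: x=[48.7600 4.2400 0.0000 0.0000] k=[49 9 0 0]
t=2: x=[45.8000 11.4800 0.7200 0.0000] k=[41 10 0 0]
t=3: x=[38.5200 11.6800 0.8000 0.0000] k=[36 17 5 0]
t=4: x=[34.4800 17.5600 5.5600 0.4000] k=[34 16 8 0]
t=5: x=[32.5600 16.8000 8.0000 0.6400] k=[35 14 4 0]
t=6: x=[33.3200 14.8800 4.4800 0.3200] k=[31 16 5 0]
t=7: x=[29.8000 16.3200 5.4800 0.4000] k=[28 19 2 3]
t=8: x=[27.2800 18.3600 3.4400 2.9200] k=[31 21 5 8]
t=9: x=[30.2000 20.5200 6.5200 7.7600] k=[29 26 6 7]
t=10: x=[28.7600 24.6400 7.6800 6.9200] k=[28 27 11 11]
t=11: x=[27.9200 25.8000 12.2800 11.0000] k=[31 28 13 16]
t=12: x=[30.7600 27.0400 14.4400 15.7600] k=[26 22 14 14]
t=13: x=[25.6800 21.6800 14.6400 14.0000] k=[25 19 15 17]
t=14: x=[24.5200 19.1600 15.4800 16.8400] k=[23 20 18 20]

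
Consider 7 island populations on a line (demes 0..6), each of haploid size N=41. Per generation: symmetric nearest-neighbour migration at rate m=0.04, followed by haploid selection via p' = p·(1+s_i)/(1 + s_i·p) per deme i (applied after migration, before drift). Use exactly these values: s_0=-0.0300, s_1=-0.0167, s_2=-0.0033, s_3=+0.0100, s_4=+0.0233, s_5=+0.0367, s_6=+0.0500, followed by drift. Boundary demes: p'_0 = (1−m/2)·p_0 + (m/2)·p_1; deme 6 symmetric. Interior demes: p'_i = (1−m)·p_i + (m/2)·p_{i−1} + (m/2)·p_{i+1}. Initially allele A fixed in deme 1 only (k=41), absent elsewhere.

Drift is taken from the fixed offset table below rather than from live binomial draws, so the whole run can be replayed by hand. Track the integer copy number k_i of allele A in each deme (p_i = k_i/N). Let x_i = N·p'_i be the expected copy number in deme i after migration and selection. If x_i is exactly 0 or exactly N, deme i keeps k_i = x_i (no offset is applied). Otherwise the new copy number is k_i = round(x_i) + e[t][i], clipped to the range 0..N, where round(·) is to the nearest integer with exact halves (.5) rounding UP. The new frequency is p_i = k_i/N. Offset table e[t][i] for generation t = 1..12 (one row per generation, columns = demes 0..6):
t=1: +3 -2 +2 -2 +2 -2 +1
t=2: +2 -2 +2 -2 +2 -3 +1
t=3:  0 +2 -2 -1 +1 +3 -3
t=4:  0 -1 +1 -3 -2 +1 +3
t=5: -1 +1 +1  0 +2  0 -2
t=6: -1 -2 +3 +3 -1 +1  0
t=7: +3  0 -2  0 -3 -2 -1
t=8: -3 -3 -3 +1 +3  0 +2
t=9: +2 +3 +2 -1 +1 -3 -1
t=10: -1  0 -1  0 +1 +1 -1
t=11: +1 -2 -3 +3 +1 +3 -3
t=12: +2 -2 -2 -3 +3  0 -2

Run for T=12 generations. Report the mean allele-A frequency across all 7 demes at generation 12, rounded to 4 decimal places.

t=0: k=[0 41 0 0 0 0 0]
t=1: x=[0.7959 39.3333 0.8173 0.0000 0.0000 0.0000 0.0000] k=[4 37 3 0 0 0 0]
t=2: x=[4.5357 35.5813 3.6091 0.0606 0.0000 0.0000 0.0000] k=[7 34 6 0 0 0 0]
t=3: x=[7.3544 32.7900 6.4221 0.1212 0.0000 0.0000 0.0000] k=[7 35 4 0 0 0 0]
t=4: x=[7.3740 33.7197 4.5267 0.0808 0.0000 0.0000 0.0000] k=[7 33 6 0 0 0 0]
t=5: x=[7.3348 31.8206 6.4021 0.1212 0.0000 0.0000 0.0000] k=[6 33 7 0 0 0 0]
t=6: x=[6.3743 31.8206 7.3600 0.1414 0.0000 0.0000 0.0000] k=[5 30 10 3 0 0 0]
t=7: x=[5.3566 28.9573 10.2346 3.1085 0.0614 0.0000 0.0000] k=[8 29 8 3 0 0 0]
t=8: x=[8.2180 28.0110 8.2981 3.0681 0.0614 0.0000 0.0000] k=[5 25 5 4 3 0 0]
t=9: x=[5.2588 24.0328 5.3646 4.0361 3.0239 0.0622 0.0000] k=[7 27 7 3 4 0 0]
t=10: x=[7.2171 26.0404 7.3001 3.1286 3.9820 0.0829 0.0000] k=[6 26 6 3 5 1 0]
t=11: x=[6.2372 25.0361 6.3223 3.1286 4.9799 1.0979 0.0210] k=[7 23 3 6 6 4 0]
t=12: x=[7.1386 22.1086 3.4495 5.9907 6.0783 4.0908 0.0840] k=[9 20 1 3 9 4 0]

0.1603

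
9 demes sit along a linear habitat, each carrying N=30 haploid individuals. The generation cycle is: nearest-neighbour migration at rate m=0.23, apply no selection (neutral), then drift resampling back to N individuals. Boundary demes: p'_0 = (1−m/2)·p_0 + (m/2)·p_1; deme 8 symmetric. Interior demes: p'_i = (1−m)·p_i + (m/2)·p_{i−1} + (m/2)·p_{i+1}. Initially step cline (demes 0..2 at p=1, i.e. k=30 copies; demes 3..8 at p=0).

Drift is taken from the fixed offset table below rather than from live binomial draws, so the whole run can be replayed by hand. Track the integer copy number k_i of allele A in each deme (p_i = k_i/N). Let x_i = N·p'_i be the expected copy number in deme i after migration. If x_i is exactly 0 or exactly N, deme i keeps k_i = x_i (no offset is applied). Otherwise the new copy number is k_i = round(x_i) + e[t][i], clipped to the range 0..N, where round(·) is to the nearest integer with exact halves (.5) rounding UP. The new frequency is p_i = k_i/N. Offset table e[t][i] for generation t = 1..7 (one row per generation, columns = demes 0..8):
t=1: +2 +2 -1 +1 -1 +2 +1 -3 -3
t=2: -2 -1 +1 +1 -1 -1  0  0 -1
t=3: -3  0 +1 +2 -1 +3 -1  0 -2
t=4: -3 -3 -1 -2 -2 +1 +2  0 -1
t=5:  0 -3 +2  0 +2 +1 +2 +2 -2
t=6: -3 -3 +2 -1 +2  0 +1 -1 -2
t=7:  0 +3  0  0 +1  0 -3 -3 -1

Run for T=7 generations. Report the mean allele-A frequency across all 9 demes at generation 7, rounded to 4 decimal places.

0.3037

t=0: k=[30 30 30 0 0 0 0 0 0]
t=1: x=[30.0000 30.0000 26.5500 3.4500 0.0000 0.0000 0.0000 0.0000 0.0000] k=[30 30 26 4 0 0 0 0 0]
t=2: x=[30.0000 29.5400 23.9300 6.0700 0.4600 0.0000 0.0000 0.0000 0.0000] k=[30 29 25 7 0 0 0 0 0]
t=3: x=[29.8850 28.6550 23.3900 8.2650 0.8050 0.0000 0.0000 0.0000 0.0000] k=[27 29 24 10 0 0 0 0 0]
t=4: x=[27.2300 28.1950 22.9650 10.4600 1.1500 0.0000 0.0000 0.0000 0.0000] k=[24 25 22 8 0 0 0 0 0]
t=5: x=[24.1150 24.5400 20.7350 8.6900 0.9200 0.0000 0.0000 0.0000 0.0000] k=[24 22 23 9 3 0 0 0 0]
t=6: x=[23.7700 22.3450 21.2750 9.9200 3.3450 0.3450 0.0000 0.0000 0.0000] k=[21 19 23 9 5 0 0 0 0]
t=7: x=[20.7700 19.6900 20.9300 10.1500 4.8850 0.5750 0.0000 0.0000 0.0000] k=[21 23 21 10 6 1 0 0 0]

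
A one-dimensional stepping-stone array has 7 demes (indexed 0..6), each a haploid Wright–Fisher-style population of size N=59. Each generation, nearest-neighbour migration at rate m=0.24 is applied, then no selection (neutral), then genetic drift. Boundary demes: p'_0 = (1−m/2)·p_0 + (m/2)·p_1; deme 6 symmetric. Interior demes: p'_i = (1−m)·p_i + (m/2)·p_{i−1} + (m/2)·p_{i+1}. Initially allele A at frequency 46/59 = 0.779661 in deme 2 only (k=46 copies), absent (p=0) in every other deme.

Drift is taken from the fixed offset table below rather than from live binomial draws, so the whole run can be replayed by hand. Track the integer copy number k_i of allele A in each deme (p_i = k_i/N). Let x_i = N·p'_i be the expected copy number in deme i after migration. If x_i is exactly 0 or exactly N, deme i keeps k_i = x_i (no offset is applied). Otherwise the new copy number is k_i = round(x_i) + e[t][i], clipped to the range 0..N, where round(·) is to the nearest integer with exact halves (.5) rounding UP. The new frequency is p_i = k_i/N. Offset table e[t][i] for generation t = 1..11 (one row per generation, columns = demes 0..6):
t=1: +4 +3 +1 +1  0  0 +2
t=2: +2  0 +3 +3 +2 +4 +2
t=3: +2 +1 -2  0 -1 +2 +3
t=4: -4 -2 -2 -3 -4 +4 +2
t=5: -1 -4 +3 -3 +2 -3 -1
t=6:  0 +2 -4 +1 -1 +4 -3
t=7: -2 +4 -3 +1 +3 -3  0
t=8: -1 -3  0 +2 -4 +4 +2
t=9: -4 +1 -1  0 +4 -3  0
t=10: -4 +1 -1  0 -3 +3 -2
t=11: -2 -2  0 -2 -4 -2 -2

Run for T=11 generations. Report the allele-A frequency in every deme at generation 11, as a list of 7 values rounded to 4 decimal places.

[0.0000, 0.1186, 0.1525, 0.1356, 0.0339, 0.0508, 0.0000]

t=0: k=[0 0 46 0 0 0 0]
t=1: x=[0.0000 5.5200 34.9600 5.5200 0.0000 0.0000 0.0000] k=[0 9 36 7 0 0 0]
t=2: x=[1.0800 11.1600 29.2800 9.6400 0.8400 0.0000 0.0000] k=[3 11 32 13 3 0 0]
t=3: x=[3.9600 12.5600 27.2000 14.0800 3.8400 0.3600 0.0000] k=[6 14 25 14 3 2 0]
t=4: x=[6.9600 14.3600 22.3600 14.0000 4.2000 1.8800 0.2400] k=[3 12 20 11 0 6 2]
t=5: x=[4.0800 11.8800 17.9600 10.7600 2.0400 4.8000 2.4800] k=[3 8 21 8 4 2 1]
t=6: x=[3.6000 8.9600 17.8800 9.0800 4.2400 2.1200 1.1200] k=[4 11 14 10 3 6 0]
t=7: x=[4.8400 10.5200 13.1600 9.6400 4.2000 4.9200 0.7200] k=[3 15 10 11 7 2 1]
t=8: x=[4.4400 12.9600 10.7200 10.4000 6.8800 2.4800 1.1200] k=[3 10 11 12 3 6 3]
t=9: x=[3.8400 9.2800 11.0000 10.8000 4.4400 5.2800 3.3600] k=[0 10 10 11 8 2 3]
t=10: x=[1.2000 8.8000 10.1200 10.5200 7.6400 2.8400 2.8800] k=[0 10 9 11 5 6 1]
t=11: x=[1.2000 8.6800 9.3600 10.0400 5.8400 5.2800 1.6000] k=[0 7 9 8 2 3 0]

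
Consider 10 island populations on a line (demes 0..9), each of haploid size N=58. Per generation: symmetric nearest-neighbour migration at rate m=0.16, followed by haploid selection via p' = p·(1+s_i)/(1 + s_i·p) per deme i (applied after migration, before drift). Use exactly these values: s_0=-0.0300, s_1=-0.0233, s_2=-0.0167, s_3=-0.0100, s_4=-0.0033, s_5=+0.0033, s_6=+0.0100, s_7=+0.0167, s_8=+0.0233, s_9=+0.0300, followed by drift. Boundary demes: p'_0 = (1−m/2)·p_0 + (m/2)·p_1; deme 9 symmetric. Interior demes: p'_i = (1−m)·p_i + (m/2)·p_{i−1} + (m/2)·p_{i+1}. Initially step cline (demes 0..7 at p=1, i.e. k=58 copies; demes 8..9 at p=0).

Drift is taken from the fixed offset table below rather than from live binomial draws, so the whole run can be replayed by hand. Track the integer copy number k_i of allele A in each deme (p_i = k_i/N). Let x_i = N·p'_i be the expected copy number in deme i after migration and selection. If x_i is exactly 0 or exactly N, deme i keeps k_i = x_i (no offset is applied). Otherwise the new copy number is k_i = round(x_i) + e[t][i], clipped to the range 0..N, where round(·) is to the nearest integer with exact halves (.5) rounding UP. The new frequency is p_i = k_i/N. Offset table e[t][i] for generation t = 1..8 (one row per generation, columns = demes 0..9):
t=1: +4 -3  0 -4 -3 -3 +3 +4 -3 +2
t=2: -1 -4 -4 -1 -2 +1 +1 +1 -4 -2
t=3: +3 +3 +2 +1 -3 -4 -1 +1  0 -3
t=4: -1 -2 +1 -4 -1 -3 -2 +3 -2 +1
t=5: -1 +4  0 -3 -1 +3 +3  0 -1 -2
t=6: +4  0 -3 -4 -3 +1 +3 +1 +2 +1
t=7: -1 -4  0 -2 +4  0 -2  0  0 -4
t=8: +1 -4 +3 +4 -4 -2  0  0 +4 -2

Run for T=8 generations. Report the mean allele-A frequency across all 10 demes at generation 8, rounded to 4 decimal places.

t=0: k=[58 58 58 58 58 58 58 58 0 0]
t=1: x=[58.0000 58.0000 58.0000 58.0000 58.0000 58.0000 58.0000 53.4302 4.7393 0.0000] k=[58 58 58 58 58 58 58 57 2 0]
t=2: x=[58.0000 58.0000 58.0000 58.0000 58.0000 58.0000 57.9208 52.7595 6.3694 0.1648] k=[58 58 58 58 58 58 58 54 2 0]
t=3: x=[58.0000 58.0000 58.0000 58.0000 58.0000 58.0000 57.6832 50.2716 6.1250 0.1648] k=[58 58 58 58 58 58 57 51 6 0]
t=4: x=[58.0000 58.0000 58.0000 58.0000 58.0000 57.9203 56.6135 48.0176 9.2984 0.4943] k=[58 58 58 58 58 55 55 51 7 1]
t=5: x=[58.0000 58.0000 58.0000 58.0000 57.7592 55.2486 54.7110 47.9385 10.2327 1.5232] k=[58 58 58 58 57 58 58 48 9 0]
t=6: x=[58.0000 58.0000 58.0000 57.9192 57.1573 57.9203 57.2078 45.8399 11.6124 0.7413] k=[58 58 58 54 54 58 58 47 14 2]
t=7: x=[58.0000 58.0000 57.6746 54.2852 54.3086 57.6810 57.1286 45.4041 15.9449 3.0441] k=[58 58 58 52 58 58 55 45 16 0]
t=8: x=[58.0000 58.0000 57.5119 52.9136 57.5184 57.7608 54.4731 43.6595 17.3185 1.3175] k=[58 58 58 57 54 56 54 44 21 0]

0.7931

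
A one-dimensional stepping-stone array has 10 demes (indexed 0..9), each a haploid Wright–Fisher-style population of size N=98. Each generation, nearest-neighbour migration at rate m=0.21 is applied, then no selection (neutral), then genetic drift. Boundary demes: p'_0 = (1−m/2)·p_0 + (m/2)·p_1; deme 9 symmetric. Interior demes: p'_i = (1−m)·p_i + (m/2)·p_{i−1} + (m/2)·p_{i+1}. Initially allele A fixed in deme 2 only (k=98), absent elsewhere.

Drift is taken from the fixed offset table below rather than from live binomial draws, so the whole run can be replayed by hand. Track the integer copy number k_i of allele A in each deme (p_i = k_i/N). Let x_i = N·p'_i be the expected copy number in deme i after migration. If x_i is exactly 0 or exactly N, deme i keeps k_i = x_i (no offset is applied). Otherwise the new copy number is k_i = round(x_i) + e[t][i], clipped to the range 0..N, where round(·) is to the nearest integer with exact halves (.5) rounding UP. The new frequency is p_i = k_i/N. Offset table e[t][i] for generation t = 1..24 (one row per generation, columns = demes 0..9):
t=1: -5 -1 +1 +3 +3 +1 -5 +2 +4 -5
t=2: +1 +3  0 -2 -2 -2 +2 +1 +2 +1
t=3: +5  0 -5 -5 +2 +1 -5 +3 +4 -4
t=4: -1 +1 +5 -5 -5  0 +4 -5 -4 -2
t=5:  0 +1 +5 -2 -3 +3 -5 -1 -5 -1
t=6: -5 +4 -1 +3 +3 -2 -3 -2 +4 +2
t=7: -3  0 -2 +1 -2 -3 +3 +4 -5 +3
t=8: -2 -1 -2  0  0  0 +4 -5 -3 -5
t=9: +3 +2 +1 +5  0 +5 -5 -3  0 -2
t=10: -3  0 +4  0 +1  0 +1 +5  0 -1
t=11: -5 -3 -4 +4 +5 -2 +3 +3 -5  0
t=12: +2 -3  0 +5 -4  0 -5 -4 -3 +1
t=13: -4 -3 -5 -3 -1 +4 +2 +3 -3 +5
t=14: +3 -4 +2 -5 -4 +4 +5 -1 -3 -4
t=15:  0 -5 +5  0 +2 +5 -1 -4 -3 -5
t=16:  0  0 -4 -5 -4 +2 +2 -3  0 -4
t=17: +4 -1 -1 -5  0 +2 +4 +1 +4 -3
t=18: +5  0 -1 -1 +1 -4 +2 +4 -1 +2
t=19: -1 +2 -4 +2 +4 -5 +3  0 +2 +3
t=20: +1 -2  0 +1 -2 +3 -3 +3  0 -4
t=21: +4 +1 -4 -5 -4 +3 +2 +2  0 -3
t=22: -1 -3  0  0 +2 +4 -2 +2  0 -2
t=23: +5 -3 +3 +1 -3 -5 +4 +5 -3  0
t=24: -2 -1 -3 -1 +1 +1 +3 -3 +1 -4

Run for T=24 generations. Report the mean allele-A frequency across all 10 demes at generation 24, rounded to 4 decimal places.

0.0918

t=0: k=[0 0 98 0 0 0 0 0 0 0]
t=1: x=[0.0000 10.2900 77.4200 10.2900 0.0000 0.0000 0.0000 0.0000 0.0000 0.0000] k=[0 9 78 13 0 0 0 0 0 0]
t=2: x=[0.9450 15.3000 63.9300 18.4600 1.3650 0.0000 0.0000 0.0000 0.0000 0.0000] k=[2 18 64 16 0 0 0 0 0 0]
t=3: x=[3.6800 21.1500 54.1300 19.3600 1.6800 0.0000 0.0000 0.0000 0.0000 0.0000] k=[9 21 49 14 4 0 0 0 0 0]
t=4: x=[10.2600 22.6800 42.3850 16.6250 4.6300 0.4200 0.0000 0.0000 0.0000 0.0000] k=[9 24 47 12 0 0 0 0 0 0]
t=5: x=[10.5750 24.8400 40.9100 14.4150 1.2600 0.0000 0.0000 0.0000 0.0000 0.0000] k=[11 26 46 12 0 0 0 0 0 0]
t=6: x=[12.5750 26.5250 40.3300 14.3100 1.2600 0.0000 0.0000 0.0000 0.0000 0.0000] k=[8 31 39 17 4 0 0 0 0 0]
t=7: x=[10.4150 29.4250 35.8500 17.9450 4.9450 0.4200 0.0000 0.0000 0.0000 0.0000] k=[7 29 34 19 3 0 0 0 0 0]
t=8: x=[9.3100 27.2150 31.9000 18.8950 4.3650 0.3150 0.0000 0.0000 0.0000 0.0000] k=[7 26 30 19 4 0 0 0 0 0]
t=9: x=[8.9950 24.4250 28.4250 18.5800 5.1550 0.4200 0.0000 0.0000 0.0000 0.0000] k=[12 26 29 24 5 5 0 0 0 0]
t=10: x=[13.4700 24.8450 28.1600 22.5300 6.9950 4.4750 0.5250 0.0000 0.0000 0.0000] k=[10 25 32 23 8 4 2 0 0 0]
t=11: x=[11.5750 24.1600 30.3200 22.3700 9.1550 4.2100 2.0000 0.2100 0.0000 0.0000] k=[7 21 26 26 14 2 5 3 0 0]
t=12: x=[8.4700 20.0550 25.4750 24.7400 14.0000 3.5750 4.4750 2.8950 0.3150 0.0000] k=[10 17 25 30 10 4 0 0 0 0]
t=13: x=[10.7350 17.1050 24.6850 27.3750 11.4700 4.2100 0.4200 0.0000 0.0000 0.0000] k=[7 14 20 24 10 8 2 0 0 0]
t=14: x=[7.7350 13.8950 19.7900 22.1100 11.2600 7.5800 2.4200 0.2100 0.0000 0.0000] k=[11 10 22 17 7 12 7 0 0 0]
t=15: x=[10.8950 11.3650 20.2150 16.4750 8.5750 10.9500 6.7900 0.7350 0.0000 0.0000] k=[11 6 25 16 11 16 6 0 0 0]
t=16: x=[10.4750 8.5200 22.0600 16.4200 12.0500 14.4250 6.4200 0.6300 0.0000 0.0000] k=[10 9 18 11 8 16 8 0 0 0]
t=17: x=[9.8950 10.0500 16.3200 11.4200 9.1550 14.3200 8.0000 0.8400 0.0000 0.0000] k=[14 9 15 6 9 16 12 2 0 0]
t=18: x=[13.4750 10.1550 13.4250 7.2600 9.4200 14.8450 11.3700 2.8400 0.2100 0.0000] k=[18 10 12 6 10 11 13 7 0 0]
t=19: x=[17.1600 11.0500 11.1600 7.0500 9.6850 11.1050 12.1600 6.8950 0.7350 0.0000] k=[16 13 7 9 14 6 15 7 3 0]
t=20: x=[15.6850 12.6850 7.8400 9.3150 12.6350 7.7850 13.2150 7.4200 3.1050 0.3150] k=[17 11 8 10 11 11 10 10 3 0]
t=21: x=[16.3700 11.3150 8.5250 9.8950 10.8950 10.8950 10.1050 9.2650 3.4200 0.3150] k=[20 12 5 5 7 14 12 11 3 0]
t=22: x=[19.1600 12.1050 5.7350 5.2100 7.5250 13.0550 12.1050 10.2650 3.5250 0.3150] k=[18 9 6 5 10 17 10 12 4 0]
t=23: x=[17.0550 9.6300 6.2100 5.6300 10.2100 15.5300 10.9450 10.9500 4.4200 0.4200] k=[22 7 9 7 7 11 15 16 1 0]
t=24: x=[20.4250 8.7850 8.5800 7.2100 7.4200 11.0000 14.6850 14.3200 2.4700 0.1050] k=[18 8 6 6 8 12 18 11 3 0]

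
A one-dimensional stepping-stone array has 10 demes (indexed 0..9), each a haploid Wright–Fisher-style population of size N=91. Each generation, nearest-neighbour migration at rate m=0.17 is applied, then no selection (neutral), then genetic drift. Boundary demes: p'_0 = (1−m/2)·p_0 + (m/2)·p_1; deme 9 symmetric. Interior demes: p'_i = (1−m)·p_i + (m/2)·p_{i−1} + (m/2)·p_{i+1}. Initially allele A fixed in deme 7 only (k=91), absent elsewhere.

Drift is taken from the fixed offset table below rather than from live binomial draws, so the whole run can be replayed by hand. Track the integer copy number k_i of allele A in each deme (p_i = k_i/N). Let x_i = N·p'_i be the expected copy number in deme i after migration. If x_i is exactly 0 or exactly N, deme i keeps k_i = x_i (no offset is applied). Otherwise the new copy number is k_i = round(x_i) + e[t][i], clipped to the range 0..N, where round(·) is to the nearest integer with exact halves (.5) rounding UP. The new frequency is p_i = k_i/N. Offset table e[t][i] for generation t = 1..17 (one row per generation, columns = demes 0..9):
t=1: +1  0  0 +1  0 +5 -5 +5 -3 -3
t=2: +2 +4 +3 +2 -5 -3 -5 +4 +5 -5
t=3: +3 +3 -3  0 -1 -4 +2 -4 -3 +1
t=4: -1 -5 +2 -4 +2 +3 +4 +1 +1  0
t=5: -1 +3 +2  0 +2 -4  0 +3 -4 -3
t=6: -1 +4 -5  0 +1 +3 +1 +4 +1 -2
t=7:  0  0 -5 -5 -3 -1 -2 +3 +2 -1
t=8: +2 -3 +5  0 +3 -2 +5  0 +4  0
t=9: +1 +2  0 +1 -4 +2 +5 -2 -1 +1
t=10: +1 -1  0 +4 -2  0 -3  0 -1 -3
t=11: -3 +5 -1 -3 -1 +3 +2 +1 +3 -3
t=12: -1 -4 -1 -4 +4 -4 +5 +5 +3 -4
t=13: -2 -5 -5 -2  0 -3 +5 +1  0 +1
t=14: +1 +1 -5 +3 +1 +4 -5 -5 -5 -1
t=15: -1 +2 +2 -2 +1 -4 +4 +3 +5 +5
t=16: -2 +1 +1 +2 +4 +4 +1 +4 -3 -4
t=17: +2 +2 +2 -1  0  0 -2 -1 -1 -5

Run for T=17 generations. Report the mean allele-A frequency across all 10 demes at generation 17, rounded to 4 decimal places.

0.1396

t=0: k=[0 0 0 0 0 0 0 91 0 0]
t=1: x=[0.0000 0.0000 0.0000 0.0000 0.0000 0.0000 7.7350 75.5300 7.7350 0.0000] k=[0 0 0 0 0 0 3 81 5 0]
t=2: x=[0.0000 0.0000 0.0000 0.0000 0.0000 0.2550 9.3750 67.9100 11.0350 0.4250] k=[0 0 0 0 0 0 4 72 16 0]
t=3: x=[0.0000 0.0000 0.0000 0.0000 0.0000 0.3400 9.4400 61.4600 19.4000 1.3600] k=[0 0 0 0 0 0 11 57 16 2]
t=4: x=[0.0000 0.0000 0.0000 0.0000 0.0000 0.9350 13.9750 49.6050 18.2950 3.1900] k=[0 0 0 0 0 4 18 51 19 3]
t=5: x=[0.0000 0.0000 0.0000 0.0000 0.3400 4.8500 19.6150 45.4750 20.3600 4.3600] k=[0 0 0 0 2 1 20 48 16 1]
t=6: x=[0.0000 0.0000 0.0000 0.1700 1.7450 2.7000 20.7650 42.9000 17.4450 2.2750] k=[0 0 0 0 3 6 22 47 18 0]
t=7: x=[0.0000 0.0000 0.0000 0.2550 3.0000 7.1050 22.7650 42.4100 18.9350 1.5300] k=[0 0 0 0 0 6 21 45 21 1]
t=8: x=[0.0000 0.0000 0.0000 0.0000 0.5100 6.7650 21.7650 40.9200 21.3400 2.7000] k=[0 0 0 0 4 5 27 41 25 3]
t=9: x=[0.0000 0.0000 0.0000 0.3400 3.7450 6.7850 26.3200 38.4500 24.4900 4.8700] k=[0 0 0 1 0 9 31 36 23 6]
t=10: x=[0.0000 0.0000 0.0850 0.8300 0.8500 10.1050 29.5550 34.4700 22.6600 7.4450] k=[0 0 0 5 0 10 27 34 22 4]
t=11: x=[0.0000 0.0000 0.4250 4.1500 1.2750 10.5950 26.1500 32.3850 21.4900 5.5300] k=[0 0 0 1 0 14 28 33 24 3]
t=12: x=[0.0000 0.0000 0.0850 0.8300 1.2750 14.0000 27.2350 31.8100 22.9800 4.7850] k=[0 0 0 0 5 10 32 37 26 1]
t=13: x=[0.0000 0.0000 0.0000 0.4250 5.0000 11.4450 30.5550 35.6400 24.8100 3.1250] k=[0 0 0 0 5 8 36 37 25 4]
t=14: x=[0.0000 0.0000 0.0000 0.4250 4.8300 10.1250 33.7050 35.8950 24.2350 5.7850] k=[0 0 0 3 6 14 29 31 19 5]
t=15: x=[0.0000 0.0000 0.2550 3.0000 6.4250 14.5950 27.8950 29.8100 18.8300 6.1900] k=[0 0 2 1 7 11 32 33 24 11]
t=16: x=[0.0000 0.1700 1.7450 1.5950 6.8300 12.4450 30.3000 32.1500 23.6600 12.1050] k=[0 1 3 4 11 16 31 36 21 8]
t=17: x=[0.0850 1.0850 2.9150 4.5100 10.8300 16.8500 30.1500 34.3000 21.1700 9.1050] k=[2 3 5 4 11 17 28 33 20 4]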